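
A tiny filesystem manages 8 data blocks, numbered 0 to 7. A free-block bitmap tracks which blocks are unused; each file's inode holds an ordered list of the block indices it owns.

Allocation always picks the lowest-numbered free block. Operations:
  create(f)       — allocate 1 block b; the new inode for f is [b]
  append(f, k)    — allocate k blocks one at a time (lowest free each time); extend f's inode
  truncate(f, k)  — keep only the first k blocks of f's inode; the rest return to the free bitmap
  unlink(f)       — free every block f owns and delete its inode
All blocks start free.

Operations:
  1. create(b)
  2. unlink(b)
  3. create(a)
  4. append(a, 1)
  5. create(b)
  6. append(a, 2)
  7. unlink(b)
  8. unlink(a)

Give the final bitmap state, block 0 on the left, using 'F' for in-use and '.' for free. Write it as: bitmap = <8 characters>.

create(b): bitmap=F....... | b=[0]
unlink(b): bitmap=........ | 
create(a): bitmap=F....... | a=[0]
append(a, 1): bitmap=FF...... | a=[0, 1]
create(b): bitmap=FFF..... | a=[0, 1] b=[2]
append(a, 2): bitmap=FFFFF... | a=[0, 1, 3, 4] b=[2]
unlink(b): bitmap=FF.FF... | a=[0, 1, 3, 4]
unlink(a): bitmap=........ | 

bitmap = ........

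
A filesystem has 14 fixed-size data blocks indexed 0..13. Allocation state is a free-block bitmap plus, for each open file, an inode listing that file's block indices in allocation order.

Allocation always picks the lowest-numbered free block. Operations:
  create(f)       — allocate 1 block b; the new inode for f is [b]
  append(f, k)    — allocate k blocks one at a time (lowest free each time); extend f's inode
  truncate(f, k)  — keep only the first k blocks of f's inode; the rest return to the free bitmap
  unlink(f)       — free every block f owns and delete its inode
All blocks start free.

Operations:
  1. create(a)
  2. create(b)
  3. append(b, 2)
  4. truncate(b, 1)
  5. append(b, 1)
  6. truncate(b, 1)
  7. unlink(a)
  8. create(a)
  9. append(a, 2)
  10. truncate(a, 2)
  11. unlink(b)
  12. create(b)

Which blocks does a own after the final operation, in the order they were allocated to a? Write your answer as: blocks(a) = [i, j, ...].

after create(a) → a:[0]  free=[F.............]
after create(b) → a:[0], b:[1]  free=[FF............]
after append(b, 2) → a:[0], b:[1, 2, 3]  free=[FFFF..........]
after truncate(b, 1) → a:[0], b:[1]  free=[FF............]
after append(b, 1) → a:[0], b:[1, 2]  free=[FFF...........]
after truncate(b, 1) → a:[0], b:[1]  free=[FF............]
after unlink(a) → b:[1]  free=[.F............]
after create(a) → a:[0], b:[1]  free=[FF............]
after append(a, 2) → a:[0, 2, 3], b:[1]  free=[FFFF..........]
after truncate(a, 2) → a:[0, 2], b:[1]  free=[FFF...........]
after unlink(b) → a:[0, 2]  free=[F.F...........]
after create(b) → a:[0, 2], b:[1]  free=[FFF...........]

blocks(a) = [0, 2]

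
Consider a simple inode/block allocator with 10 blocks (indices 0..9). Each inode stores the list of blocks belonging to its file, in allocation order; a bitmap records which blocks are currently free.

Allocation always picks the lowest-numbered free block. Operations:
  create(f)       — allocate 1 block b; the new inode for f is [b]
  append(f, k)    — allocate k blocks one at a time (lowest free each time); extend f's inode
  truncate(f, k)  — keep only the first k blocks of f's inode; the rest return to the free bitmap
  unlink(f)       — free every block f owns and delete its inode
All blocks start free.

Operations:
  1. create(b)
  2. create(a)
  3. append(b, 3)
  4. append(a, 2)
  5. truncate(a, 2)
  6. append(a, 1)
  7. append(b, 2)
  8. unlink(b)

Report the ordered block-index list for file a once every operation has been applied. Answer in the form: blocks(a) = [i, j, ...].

[1] create(b) — b=0 (map F.........)
[2] create(a) — a=1 b=0 (map FF........)
[3] append(b, 3) — a=1 b=0,2,3,4 (map FFFFF.....)
[4] append(a, 2) — a=1,5,6 b=0,2,3,4 (map FFFFFFF...)
[5] truncate(a, 2) — a=1,5 b=0,2,3,4 (map FFFFFF....)
[6] append(a, 1) — a=1,5,6 b=0,2,3,4 (map FFFFFFF...)
[7] append(b, 2) — a=1,5,6 b=0,2,3,4,7,8 (map FFFFFFFFF.)
[8] unlink(b) — a=1,5,6 (map .F...FF...)

blocks(a) = [1, 5, 6]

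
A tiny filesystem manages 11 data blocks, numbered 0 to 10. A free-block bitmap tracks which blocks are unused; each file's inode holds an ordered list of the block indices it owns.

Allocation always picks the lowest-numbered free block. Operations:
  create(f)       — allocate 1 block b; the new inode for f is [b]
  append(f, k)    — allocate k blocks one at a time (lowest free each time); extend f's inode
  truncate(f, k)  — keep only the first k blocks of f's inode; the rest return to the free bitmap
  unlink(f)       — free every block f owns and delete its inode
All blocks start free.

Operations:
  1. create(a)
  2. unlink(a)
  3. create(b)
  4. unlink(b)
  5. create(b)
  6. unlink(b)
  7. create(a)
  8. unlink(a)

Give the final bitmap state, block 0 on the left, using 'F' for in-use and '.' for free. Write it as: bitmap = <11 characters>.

bitmap = ...........

create(a): bitmap=F.......... | a=[0]
unlink(a): bitmap=........... | 
create(b): bitmap=F.......... | b=[0]
unlink(b): bitmap=........... | 
create(b): bitmap=F.......... | b=[0]
unlink(b): bitmap=........... | 
create(a): bitmap=F.......... | a=[0]
unlink(a): bitmap=........... | 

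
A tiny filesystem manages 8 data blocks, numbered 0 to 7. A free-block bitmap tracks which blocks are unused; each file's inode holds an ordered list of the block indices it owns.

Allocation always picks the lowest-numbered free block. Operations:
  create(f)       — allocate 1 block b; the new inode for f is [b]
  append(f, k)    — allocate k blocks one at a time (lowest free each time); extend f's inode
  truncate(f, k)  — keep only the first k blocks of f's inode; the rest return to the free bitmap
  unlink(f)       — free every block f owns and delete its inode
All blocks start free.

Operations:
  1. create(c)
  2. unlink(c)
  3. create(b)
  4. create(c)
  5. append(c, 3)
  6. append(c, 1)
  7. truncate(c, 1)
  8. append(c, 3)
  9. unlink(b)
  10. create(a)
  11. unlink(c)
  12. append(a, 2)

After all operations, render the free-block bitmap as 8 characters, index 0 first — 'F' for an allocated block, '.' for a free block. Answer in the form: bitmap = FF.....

[1] create(c) — c=0 (map F.......)
[2] unlink(c) —  (map ........)
[3] create(b) — b=0 (map F.......)
[4] create(c) — b=0 c=1 (map FF......)
[5] append(c, 3) — b=0 c=1,2,3,4 (map FFFFF...)
[6] append(c, 1) — b=0 c=1,2,3,4,5 (map FFFFFF..)
[7] truncate(c, 1) — b=0 c=1 (map FF......)
[8] append(c, 3) — b=0 c=1,2,3,4 (map FFFFF...)
[9] unlink(b) — c=1,2,3,4 (map .FFFF...)
[10] create(a) — a=0 c=1,2,3,4 (map FFFFF...)
[11] unlink(c) — a=0 (map F.......)
[12] append(a, 2) — a=0,1,2 (map FFF.....)

bitmap = FFF.....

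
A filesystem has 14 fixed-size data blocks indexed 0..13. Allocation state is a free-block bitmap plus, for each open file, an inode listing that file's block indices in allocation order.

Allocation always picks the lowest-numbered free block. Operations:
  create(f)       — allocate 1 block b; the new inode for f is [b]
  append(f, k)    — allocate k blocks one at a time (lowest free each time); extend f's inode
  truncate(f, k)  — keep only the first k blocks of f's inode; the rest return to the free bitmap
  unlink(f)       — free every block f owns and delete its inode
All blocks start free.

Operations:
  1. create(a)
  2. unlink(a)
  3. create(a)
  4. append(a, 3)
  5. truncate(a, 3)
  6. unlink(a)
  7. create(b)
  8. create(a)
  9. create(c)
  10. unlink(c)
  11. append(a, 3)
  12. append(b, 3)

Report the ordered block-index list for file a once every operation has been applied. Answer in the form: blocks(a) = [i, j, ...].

  1. create(a)  ⇒  F.............  {a→[0]}
  2. unlink(a)  ⇒  ..............  {}
  3. create(a)  ⇒  F.............  {a→[0]}
  4. append(a, 3)  ⇒  FFFF..........  {a→[0, 1, 2, 3]}
  5. truncate(a, 3)  ⇒  FFF...........  {a→[0, 1, 2]}
  6. unlink(a)  ⇒  ..............  {}
  7. create(b)  ⇒  F.............  {b→[0]}
  8. create(a)  ⇒  FF............  {a→[1]; b→[0]}
  9. create(c)  ⇒  FFF...........  {a→[1]; b→[0]; c→[2]}
  10. unlink(c)  ⇒  FF............  {a→[1]; b→[0]}
  11. append(a, 3)  ⇒  FFFFF.........  {a→[1, 2, 3, 4]; b→[0]}
  12. append(b, 3)  ⇒  FFFFFFFF......  {a→[1, 2, 3, 4]; b→[0, 5, 6, 7]}

blocks(a) = [1, 2, 3, 4]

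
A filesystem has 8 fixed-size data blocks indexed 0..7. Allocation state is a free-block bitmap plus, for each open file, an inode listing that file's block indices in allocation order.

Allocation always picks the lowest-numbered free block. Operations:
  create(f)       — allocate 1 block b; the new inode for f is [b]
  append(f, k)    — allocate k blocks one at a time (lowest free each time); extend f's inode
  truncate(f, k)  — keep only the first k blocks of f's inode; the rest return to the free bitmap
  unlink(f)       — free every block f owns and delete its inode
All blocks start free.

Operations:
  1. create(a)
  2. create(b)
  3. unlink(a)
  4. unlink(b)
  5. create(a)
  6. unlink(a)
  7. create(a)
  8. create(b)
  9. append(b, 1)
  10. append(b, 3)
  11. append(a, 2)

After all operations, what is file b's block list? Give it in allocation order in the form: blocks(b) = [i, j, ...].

[1] create(a) — a=0 (map F.......)
[2] create(b) — a=0 b=1 (map FF......)
[3] unlink(a) — b=1 (map .F......)
[4] unlink(b) —  (map ........)
[5] create(a) — a=0 (map F.......)
[6] unlink(a) —  (map ........)
[7] create(a) — a=0 (map F.......)
[8] create(b) — a=0 b=1 (map FF......)
[9] append(b, 1) — a=0 b=1,2 (map FFF.....)
[10] append(b, 3) — a=0 b=1,2,3,4,5 (map FFFFFF..)
[11] append(a, 2) — a=0,6,7 b=1,2,3,4,5 (map FFFFFFFF)

blocks(b) = [1, 2, 3, 4, 5]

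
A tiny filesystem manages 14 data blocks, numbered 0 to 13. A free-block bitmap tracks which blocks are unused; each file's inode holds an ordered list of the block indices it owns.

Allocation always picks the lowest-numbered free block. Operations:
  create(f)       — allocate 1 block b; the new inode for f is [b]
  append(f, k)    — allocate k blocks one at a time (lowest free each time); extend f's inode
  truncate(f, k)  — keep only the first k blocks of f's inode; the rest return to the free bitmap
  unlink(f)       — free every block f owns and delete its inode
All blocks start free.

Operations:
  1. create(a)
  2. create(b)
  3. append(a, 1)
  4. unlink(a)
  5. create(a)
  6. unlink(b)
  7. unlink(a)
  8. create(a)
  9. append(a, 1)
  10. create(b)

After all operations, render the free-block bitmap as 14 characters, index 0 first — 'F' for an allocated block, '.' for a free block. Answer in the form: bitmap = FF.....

bitmap = FFF...........

after create(a) → a:[0]  free=[F.............]
after create(b) → a:[0], b:[1]  free=[FF............]
after append(a, 1) → a:[0, 2], b:[1]  free=[FFF...........]
after unlink(a) → b:[1]  free=[.F............]
after create(a) → a:[0], b:[1]  free=[FF............]
after unlink(b) → a:[0]  free=[F.............]
after unlink(a) →   free=[..............]
after create(a) → a:[0]  free=[F.............]
after append(a, 1) → a:[0, 1]  free=[FF............]
after create(b) → a:[0, 1], b:[2]  free=[FFF...........]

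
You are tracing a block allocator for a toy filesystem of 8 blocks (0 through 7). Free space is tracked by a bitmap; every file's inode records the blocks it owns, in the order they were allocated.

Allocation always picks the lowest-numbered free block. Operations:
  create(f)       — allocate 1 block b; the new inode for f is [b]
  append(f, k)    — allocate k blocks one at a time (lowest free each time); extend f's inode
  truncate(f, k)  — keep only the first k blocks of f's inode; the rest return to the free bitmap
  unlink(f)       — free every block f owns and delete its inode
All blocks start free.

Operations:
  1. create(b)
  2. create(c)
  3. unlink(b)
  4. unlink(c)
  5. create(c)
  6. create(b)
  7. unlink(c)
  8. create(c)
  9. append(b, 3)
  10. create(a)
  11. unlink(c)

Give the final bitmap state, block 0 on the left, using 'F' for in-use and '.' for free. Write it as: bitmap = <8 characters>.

  1. create(b)  ⇒  F.......  {b→[0]}
  2. create(c)  ⇒  FF......  {b→[0]; c→[1]}
  3. unlink(b)  ⇒  .F......  {c→[1]}
  4. unlink(c)  ⇒  ........  {}
  5. create(c)  ⇒  F.......  {c→[0]}
  6. create(b)  ⇒  FF......  {b→[1]; c→[0]}
  7. unlink(c)  ⇒  .F......  {b→[1]}
  8. create(c)  ⇒  FF......  {b→[1]; c→[0]}
  9. append(b, 3)  ⇒  FFFFF...  {b→[1, 2, 3, 4]; c→[0]}
  10. create(a)  ⇒  FFFFFF..  {a→[5]; b→[1, 2, 3, 4]; c→[0]}
  11. unlink(c)  ⇒  .FFFFF..  {a→[5]; b→[1, 2, 3, 4]}

bitmap = .FFFFF..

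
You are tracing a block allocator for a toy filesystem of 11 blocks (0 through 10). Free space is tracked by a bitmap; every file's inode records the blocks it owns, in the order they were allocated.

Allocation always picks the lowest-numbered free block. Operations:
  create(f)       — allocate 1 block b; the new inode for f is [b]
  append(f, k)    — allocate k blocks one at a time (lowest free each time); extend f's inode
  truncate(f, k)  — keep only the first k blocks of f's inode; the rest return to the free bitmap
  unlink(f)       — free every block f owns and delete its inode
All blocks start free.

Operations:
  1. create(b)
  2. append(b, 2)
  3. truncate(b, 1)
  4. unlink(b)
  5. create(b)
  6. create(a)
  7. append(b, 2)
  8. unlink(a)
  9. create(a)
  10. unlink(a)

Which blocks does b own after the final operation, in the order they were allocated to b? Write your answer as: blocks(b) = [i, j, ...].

[1] create(b) — b=0 (map F..........)
[2] append(b, 2) — b=0,1,2 (map FFF........)
[3] truncate(b, 1) — b=0 (map F..........)
[4] unlink(b) —  (map ...........)
[5] create(b) — b=0 (map F..........)
[6] create(a) — a=1 b=0 (map FF.........)
[7] append(b, 2) — a=1 b=0,2,3 (map FFFF.......)
[8] unlink(a) — b=0,2,3 (map F.FF.......)
[9] create(a) — a=1 b=0,2,3 (map FFFF.......)
[10] unlink(a) — b=0,2,3 (map F.FF.......)

blocks(b) = [0, 2, 3]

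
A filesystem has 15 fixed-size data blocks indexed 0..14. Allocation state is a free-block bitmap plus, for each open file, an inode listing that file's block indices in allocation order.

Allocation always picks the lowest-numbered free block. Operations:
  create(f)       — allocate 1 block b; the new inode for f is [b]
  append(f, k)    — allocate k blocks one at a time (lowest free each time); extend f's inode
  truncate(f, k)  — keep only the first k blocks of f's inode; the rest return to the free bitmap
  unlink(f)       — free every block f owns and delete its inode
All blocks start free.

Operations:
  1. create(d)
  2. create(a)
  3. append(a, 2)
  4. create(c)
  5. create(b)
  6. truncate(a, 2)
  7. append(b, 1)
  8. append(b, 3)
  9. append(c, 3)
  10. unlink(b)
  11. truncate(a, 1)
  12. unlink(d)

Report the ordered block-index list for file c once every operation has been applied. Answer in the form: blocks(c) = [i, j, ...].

blocks(c) = [4, 9, 10, 11]

  1. create(d)  ⇒  F..............  {d→[0]}
  2. create(a)  ⇒  FF.............  {a→[1]; d→[0]}
  3. append(a, 2)  ⇒  FFFF...........  {a→[1, 2, 3]; d→[0]}
  4. create(c)  ⇒  FFFFF..........  {a→[1, 2, 3]; c→[4]; d→[0]}
  5. create(b)  ⇒  FFFFFF.........  {a→[1, 2, 3]; b→[5]; c→[4]; d→[0]}
  6. truncate(a, 2)  ⇒  FFF.FF.........  {a→[1, 2]; b→[5]; c→[4]; d→[0]}
  7. append(b, 1)  ⇒  FFFFFF.........  {a→[1, 2]; b→[5, 3]; c→[4]; d→[0]}
  8. append(b, 3)  ⇒  FFFFFFFFF......  {a→[1, 2]; b→[5, 3, 6, 7, 8]; c→[4]; d→[0]}
  9. append(c, 3)  ⇒  FFFFFFFFFFFF...  {a→[1, 2]; b→[5, 3, 6, 7, 8]; c→[4, 9, 10, 11]; d→[0]}
  10. unlink(b)  ⇒  FFF.F....FFF...  {a→[1, 2]; c→[4, 9, 10, 11]; d→[0]}
  11. truncate(a, 1)  ⇒  FF..F....FFF...  {a→[1]; c→[4, 9, 10, 11]; d→[0]}
  12. unlink(d)  ⇒  .F..F....FFF...  {a→[1]; c→[4, 9, 10, 11]}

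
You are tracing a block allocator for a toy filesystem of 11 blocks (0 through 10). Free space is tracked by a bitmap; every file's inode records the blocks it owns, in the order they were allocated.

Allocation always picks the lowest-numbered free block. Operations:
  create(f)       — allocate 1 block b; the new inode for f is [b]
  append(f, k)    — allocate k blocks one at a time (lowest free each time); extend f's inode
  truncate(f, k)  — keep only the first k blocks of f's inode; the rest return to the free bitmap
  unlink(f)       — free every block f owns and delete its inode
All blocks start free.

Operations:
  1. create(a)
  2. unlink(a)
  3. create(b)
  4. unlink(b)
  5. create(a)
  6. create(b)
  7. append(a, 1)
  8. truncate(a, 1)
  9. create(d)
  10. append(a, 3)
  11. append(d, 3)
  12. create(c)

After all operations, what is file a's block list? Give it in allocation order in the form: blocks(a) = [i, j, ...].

blocks(a) = [0, 3, 4, 5]

  1. create(a)  ⇒  F..........  {a→[0]}
  2. unlink(a)  ⇒  ...........  {}
  3. create(b)  ⇒  F..........  {b→[0]}
  4. unlink(b)  ⇒  ...........  {}
  5. create(a)  ⇒  F..........  {a→[0]}
  6. create(b)  ⇒  FF.........  {a→[0]; b→[1]}
  7. append(a, 1)  ⇒  FFF........  {a→[0, 2]; b→[1]}
  8. truncate(a, 1)  ⇒  FF.........  {a→[0]; b→[1]}
  9. create(d)  ⇒  FFF........  {a→[0]; b→[1]; d→[2]}
  10. append(a, 3)  ⇒  FFFFFF.....  {a→[0, 3, 4, 5]; b→[1]; d→[2]}
  11. append(d, 3)  ⇒  FFFFFFFFF..  {a→[0, 3, 4, 5]; b→[1]; d→[2, 6, 7, 8]}
  12. create(c)  ⇒  FFFFFFFFFF.  {a→[0, 3, 4, 5]; b→[1]; c→[9]; d→[2, 6, 7, 8]}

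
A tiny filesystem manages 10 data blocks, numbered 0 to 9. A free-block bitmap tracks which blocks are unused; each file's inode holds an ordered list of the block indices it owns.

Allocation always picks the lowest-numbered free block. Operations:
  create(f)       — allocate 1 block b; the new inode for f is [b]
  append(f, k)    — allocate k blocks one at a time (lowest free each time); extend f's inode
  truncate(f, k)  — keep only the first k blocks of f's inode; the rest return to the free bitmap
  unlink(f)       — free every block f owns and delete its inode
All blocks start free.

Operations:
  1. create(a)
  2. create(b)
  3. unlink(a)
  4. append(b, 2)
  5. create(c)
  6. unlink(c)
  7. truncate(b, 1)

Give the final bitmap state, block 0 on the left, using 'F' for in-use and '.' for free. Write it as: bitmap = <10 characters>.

[1] create(a) — a=0 (map F.........)
[2] create(b) — a=0 b=1 (map FF........)
[3] unlink(a) — b=1 (map .F........)
[4] append(b, 2) — b=1,0,2 (map FFF.......)
[5] create(c) — b=1,0,2 c=3 (map FFFF......)
[6] unlink(c) — b=1,0,2 (map FFF.......)
[7] truncate(b, 1) — b=1 (map .F........)

bitmap = .F........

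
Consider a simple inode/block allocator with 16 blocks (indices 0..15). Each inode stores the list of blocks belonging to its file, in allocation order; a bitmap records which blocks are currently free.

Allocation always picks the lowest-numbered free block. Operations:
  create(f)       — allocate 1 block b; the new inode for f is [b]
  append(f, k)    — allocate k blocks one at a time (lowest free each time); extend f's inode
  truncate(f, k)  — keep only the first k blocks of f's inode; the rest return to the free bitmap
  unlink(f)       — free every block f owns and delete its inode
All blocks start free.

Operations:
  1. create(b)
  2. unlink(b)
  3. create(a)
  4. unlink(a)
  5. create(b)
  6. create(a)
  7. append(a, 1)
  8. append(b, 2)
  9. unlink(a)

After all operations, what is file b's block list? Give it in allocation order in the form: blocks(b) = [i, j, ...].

after create(b) → b:[0]  free=[F...............]
after unlink(b) →   free=[................]
after create(a) → a:[0]  free=[F...............]
after unlink(a) →   free=[................]
after create(b) → b:[0]  free=[F...............]
after create(a) → a:[1], b:[0]  free=[FF..............]
after append(a, 1) → a:[1, 2], b:[0]  free=[FFF.............]
after append(b, 2) → a:[1, 2], b:[0, 3, 4]  free=[FFFFF...........]
after unlink(a) → b:[0, 3, 4]  free=[F..FF...........]

blocks(b) = [0, 3, 4]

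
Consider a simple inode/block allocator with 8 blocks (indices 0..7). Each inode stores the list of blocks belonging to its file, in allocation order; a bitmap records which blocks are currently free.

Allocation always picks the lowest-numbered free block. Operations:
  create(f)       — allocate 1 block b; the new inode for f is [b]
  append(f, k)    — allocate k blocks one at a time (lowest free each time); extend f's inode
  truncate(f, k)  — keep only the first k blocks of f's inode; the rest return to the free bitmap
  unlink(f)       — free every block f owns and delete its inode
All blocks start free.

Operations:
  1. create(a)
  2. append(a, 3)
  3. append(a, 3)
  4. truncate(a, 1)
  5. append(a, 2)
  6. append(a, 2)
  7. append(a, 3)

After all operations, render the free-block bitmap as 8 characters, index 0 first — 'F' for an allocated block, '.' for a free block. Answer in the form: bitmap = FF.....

bitmap = FFFFFFFF

create(a): bitmap=F....... | a=[0]
append(a, 3): bitmap=FFFF.... | a=[0, 1, 2, 3]
append(a, 3): bitmap=FFFFFFF. | a=[0, 1, 2, 3, 4, 5, 6]
truncate(a, 1): bitmap=F....... | a=[0]
append(a, 2): bitmap=FFF..... | a=[0, 1, 2]
append(a, 2): bitmap=FFFFF... | a=[0, 1, 2, 3, 4]
append(a, 3): bitmap=FFFFFFFF | a=[0, 1, 2, 3, 4, 5, 6, 7]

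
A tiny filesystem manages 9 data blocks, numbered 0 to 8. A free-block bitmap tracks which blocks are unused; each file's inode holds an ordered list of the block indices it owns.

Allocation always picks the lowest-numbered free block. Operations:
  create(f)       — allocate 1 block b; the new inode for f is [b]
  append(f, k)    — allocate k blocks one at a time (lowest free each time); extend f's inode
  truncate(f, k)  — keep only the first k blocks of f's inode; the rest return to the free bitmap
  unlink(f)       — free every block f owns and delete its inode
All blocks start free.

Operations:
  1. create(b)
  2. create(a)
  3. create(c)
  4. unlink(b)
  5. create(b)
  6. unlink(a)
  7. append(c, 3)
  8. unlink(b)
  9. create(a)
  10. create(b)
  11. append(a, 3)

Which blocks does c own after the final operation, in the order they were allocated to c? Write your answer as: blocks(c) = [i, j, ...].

blocks(c) = [2, 1, 3, 4]

[1] create(b) — b=0 (map F........)
[2] create(a) — a=1 b=0 (map FF.......)
[3] create(c) — a=1 b=0 c=2 (map FFF......)
[4] unlink(b) — a=1 c=2 (map .FF......)
[5] create(b) — a=1 b=0 c=2 (map FFF......)
[6] unlink(a) — b=0 c=2 (map F.F......)
[7] append(c, 3) — b=0 c=2,1,3,4 (map FFFFF....)
[8] unlink(b) — c=2,1,3,4 (map .FFFF....)
[9] create(a) — a=0 c=2,1,3,4 (map FFFFF....)
[10] create(b) — a=0 b=5 c=2,1,3,4 (map FFFFFF...)
[11] append(a, 3) — a=0,6,7,8 b=5 c=2,1,3,4 (map FFFFFFFFF)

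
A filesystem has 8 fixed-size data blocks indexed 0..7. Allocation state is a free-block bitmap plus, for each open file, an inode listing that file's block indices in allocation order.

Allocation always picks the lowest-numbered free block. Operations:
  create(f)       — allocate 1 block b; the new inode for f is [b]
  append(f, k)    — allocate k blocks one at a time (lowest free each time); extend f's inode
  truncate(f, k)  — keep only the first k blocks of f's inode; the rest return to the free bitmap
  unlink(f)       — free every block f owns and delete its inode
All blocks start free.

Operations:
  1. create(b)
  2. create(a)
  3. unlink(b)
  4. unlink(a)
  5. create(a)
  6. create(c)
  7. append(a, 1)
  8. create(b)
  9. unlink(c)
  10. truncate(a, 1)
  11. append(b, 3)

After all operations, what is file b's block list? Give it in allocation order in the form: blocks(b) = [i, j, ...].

blocks(b) = [3, 1, 2, 4]

[1] create(b) — b=0 (map F.......)
[2] create(a) — a=1 b=0 (map FF......)
[3] unlink(b) — a=1 (map .F......)
[4] unlink(a) —  (map ........)
[5] create(a) — a=0 (map F.......)
[6] create(c) — a=0 c=1 (map FF......)
[7] append(a, 1) — a=0,2 c=1 (map FFF.....)
[8] create(b) — a=0,2 b=3 c=1 (map FFFF....)
[9] unlink(c) — a=0,2 b=3 (map F.FF....)
[10] truncate(a, 1) — a=0 b=3 (map F..F....)
[11] append(b, 3) — a=0 b=3,1,2,4 (map FFFFF...)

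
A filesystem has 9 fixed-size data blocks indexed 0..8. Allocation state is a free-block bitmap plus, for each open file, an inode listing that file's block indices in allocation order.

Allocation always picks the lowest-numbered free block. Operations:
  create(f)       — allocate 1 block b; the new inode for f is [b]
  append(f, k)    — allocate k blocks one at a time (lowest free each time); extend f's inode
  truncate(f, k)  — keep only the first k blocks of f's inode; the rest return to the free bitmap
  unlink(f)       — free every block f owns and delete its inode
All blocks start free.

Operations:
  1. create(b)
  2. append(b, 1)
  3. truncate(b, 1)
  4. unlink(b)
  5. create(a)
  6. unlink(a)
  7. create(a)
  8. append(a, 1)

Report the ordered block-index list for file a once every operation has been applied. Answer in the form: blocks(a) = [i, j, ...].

blocks(a) = [0, 1]

  1. create(b)  ⇒  F........  {b→[0]}
  2. append(b, 1)  ⇒  FF.......  {b→[0, 1]}
  3. truncate(b, 1)  ⇒  F........  {b→[0]}
  4. unlink(b)  ⇒  .........  {}
  5. create(a)  ⇒  F........  {a→[0]}
  6. unlink(a)  ⇒  .........  {}
  7. create(a)  ⇒  F........  {a→[0]}
  8. append(a, 1)  ⇒  FF.......  {a→[0, 1]}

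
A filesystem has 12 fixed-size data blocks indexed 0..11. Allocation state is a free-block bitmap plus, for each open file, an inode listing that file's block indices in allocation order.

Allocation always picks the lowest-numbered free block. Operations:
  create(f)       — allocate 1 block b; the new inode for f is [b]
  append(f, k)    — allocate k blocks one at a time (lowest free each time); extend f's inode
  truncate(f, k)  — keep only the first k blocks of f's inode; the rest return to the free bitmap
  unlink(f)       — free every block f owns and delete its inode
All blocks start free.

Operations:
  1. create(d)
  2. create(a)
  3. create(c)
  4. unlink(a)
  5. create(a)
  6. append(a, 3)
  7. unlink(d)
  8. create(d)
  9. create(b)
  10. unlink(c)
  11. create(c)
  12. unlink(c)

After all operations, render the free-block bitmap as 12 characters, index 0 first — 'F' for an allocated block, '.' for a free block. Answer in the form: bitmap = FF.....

  1. create(d)  ⇒  F...........  {d→[0]}
  2. create(a)  ⇒  FF..........  {a→[1]; d→[0]}
  3. create(c)  ⇒  FFF.........  {a→[1]; c→[2]; d→[0]}
  4. unlink(a)  ⇒  F.F.........  {c→[2]; d→[0]}
  5. create(a)  ⇒  FFF.........  {a→[1]; c→[2]; d→[0]}
  6. append(a, 3)  ⇒  FFFFFF......  {a→[1, 3, 4, 5]; c→[2]; d→[0]}
  7. unlink(d)  ⇒  .FFFFF......  {a→[1, 3, 4, 5]; c→[2]}
  8. create(d)  ⇒  FFFFFF......  {a→[1, 3, 4, 5]; c→[2]; d→[0]}
  9. create(b)  ⇒  FFFFFFF.....  {a→[1, 3, 4, 5]; b→[6]; c→[2]; d→[0]}
  10. unlink(c)  ⇒  FF.FFFF.....  {a→[1, 3, 4, 5]; b→[6]; d→[0]}
  11. create(c)  ⇒  FFFFFFF.....  {a→[1, 3, 4, 5]; b→[6]; c→[2]; d→[0]}
  12. unlink(c)  ⇒  FF.FFFF.....  {a→[1, 3, 4, 5]; b→[6]; d→[0]}

bitmap = FF.FFFF.....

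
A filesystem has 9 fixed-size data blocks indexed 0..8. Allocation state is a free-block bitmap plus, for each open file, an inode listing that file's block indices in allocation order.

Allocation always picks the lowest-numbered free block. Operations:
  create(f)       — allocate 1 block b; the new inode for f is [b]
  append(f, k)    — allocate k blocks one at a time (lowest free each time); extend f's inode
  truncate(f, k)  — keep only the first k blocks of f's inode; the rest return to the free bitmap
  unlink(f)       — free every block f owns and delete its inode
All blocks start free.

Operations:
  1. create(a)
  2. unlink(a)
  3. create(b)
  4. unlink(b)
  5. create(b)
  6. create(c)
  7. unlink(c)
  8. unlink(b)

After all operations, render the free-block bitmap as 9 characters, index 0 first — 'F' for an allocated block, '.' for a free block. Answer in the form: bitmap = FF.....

[1] create(a) — a=0 (map F........)
[2] unlink(a) —  (map .........)
[3] create(b) — b=0 (map F........)
[4] unlink(b) —  (map .........)
[5] create(b) — b=0 (map F........)
[6] create(c) — b=0 c=1 (map FF.......)
[7] unlink(c) — b=0 (map F........)
[8] unlink(b) —  (map .........)

bitmap = .........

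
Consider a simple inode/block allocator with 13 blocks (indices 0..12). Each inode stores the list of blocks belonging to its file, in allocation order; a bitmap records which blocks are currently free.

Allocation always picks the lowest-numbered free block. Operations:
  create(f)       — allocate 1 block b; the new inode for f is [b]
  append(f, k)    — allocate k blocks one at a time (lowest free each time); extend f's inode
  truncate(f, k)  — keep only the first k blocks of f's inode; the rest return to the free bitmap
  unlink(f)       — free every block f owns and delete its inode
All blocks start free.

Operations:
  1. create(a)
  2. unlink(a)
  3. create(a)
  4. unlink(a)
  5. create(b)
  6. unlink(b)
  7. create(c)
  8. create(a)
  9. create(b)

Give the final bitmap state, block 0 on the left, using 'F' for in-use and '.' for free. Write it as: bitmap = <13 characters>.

bitmap = FFF..........

after create(a) → a:[0]  free=[F............]
after unlink(a) →   free=[.............]
after create(a) → a:[0]  free=[F............]
after unlink(a) →   free=[.............]
after create(b) → b:[0]  free=[F............]
after unlink(b) →   free=[.............]
after create(c) → c:[0]  free=[F............]
after create(a) → a:[1], c:[0]  free=[FF...........]
after create(b) → a:[1], b:[2], c:[0]  free=[FFF..........]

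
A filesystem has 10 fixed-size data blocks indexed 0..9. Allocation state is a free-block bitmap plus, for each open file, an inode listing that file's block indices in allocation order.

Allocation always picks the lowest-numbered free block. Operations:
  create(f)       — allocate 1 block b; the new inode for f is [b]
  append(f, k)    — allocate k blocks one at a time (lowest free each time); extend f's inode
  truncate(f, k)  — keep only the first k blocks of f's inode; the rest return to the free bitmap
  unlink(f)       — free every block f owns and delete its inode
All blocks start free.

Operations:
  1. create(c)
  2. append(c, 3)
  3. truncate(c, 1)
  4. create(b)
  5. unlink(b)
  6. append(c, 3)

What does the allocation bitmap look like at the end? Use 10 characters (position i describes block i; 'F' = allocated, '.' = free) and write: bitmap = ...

bitmap = FFFF......

[1] create(c) — c=0 (map F.........)
[2] append(c, 3) — c=0,1,2,3 (map FFFF......)
[3] truncate(c, 1) — c=0 (map F.........)
[4] create(b) — b=1 c=0 (map FF........)
[5] unlink(b) — c=0 (map F.........)
[6] append(c, 3) — c=0,1,2,3 (map FFFF......)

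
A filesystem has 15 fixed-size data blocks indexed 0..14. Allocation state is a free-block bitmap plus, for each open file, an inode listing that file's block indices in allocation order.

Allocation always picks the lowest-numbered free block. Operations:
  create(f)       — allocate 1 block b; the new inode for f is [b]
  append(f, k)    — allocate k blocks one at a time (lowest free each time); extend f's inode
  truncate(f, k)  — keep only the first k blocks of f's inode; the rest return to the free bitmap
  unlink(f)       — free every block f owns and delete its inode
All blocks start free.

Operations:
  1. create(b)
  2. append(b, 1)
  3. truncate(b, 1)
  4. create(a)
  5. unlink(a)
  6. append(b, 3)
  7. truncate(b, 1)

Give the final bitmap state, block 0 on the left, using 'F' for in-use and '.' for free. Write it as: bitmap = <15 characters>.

bitmap = F..............

  1. create(b)  ⇒  F..............  {b→[0]}
  2. append(b, 1)  ⇒  FF.............  {b→[0, 1]}
  3. truncate(b, 1)  ⇒  F..............  {b→[0]}
  4. create(a)  ⇒  FF.............  {a→[1]; b→[0]}
  5. unlink(a)  ⇒  F..............  {b→[0]}
  6. append(b, 3)  ⇒  FFFF...........  {b→[0, 1, 2, 3]}
  7. truncate(b, 1)  ⇒  F..............  {b→[0]}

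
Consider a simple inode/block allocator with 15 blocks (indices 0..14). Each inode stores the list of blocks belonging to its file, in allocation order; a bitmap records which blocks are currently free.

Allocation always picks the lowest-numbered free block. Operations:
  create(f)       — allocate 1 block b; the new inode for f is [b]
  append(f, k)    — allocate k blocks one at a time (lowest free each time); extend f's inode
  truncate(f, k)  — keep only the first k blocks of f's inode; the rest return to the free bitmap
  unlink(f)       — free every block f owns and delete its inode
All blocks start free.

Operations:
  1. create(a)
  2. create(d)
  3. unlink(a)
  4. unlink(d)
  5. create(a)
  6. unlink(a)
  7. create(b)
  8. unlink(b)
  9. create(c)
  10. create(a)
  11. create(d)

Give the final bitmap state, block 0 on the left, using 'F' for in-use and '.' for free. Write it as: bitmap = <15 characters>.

bitmap = FFF............

  1. create(a)  ⇒  F..............  {a→[0]}
  2. create(d)  ⇒  FF.............  {a→[0]; d→[1]}
  3. unlink(a)  ⇒  .F.............  {d→[1]}
  4. unlink(d)  ⇒  ...............  {}
  5. create(a)  ⇒  F..............  {a→[0]}
  6. unlink(a)  ⇒  ...............  {}
  7. create(b)  ⇒  F..............  {b→[0]}
  8. unlink(b)  ⇒  ...............  {}
  9. create(c)  ⇒  F..............  {c→[0]}
  10. create(a)  ⇒  FF.............  {a→[1]; c→[0]}
  11. create(d)  ⇒  FFF............  {a→[1]; c→[0]; d→[2]}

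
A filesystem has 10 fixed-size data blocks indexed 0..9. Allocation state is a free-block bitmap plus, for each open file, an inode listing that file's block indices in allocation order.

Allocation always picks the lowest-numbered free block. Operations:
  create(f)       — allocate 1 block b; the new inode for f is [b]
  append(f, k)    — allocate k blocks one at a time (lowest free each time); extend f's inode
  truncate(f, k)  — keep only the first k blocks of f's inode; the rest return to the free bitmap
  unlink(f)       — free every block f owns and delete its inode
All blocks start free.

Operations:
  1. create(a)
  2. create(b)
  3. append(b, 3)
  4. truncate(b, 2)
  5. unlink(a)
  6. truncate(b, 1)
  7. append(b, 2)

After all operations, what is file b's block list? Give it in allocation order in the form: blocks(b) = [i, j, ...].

[1] create(a) — a=0 (map F.........)
[2] create(b) — a=0 b=1 (map FF........)
[3] append(b, 3) — a=0 b=1,2,3,4 (map FFFFF.....)
[4] truncate(b, 2) — a=0 b=1,2 (map FFF.......)
[5] unlink(a) — b=1,2 (map .FF.......)
[6] truncate(b, 1) — b=1 (map .F........)
[7] append(b, 2) — b=1,0,2 (map FFF.......)

blocks(b) = [1, 0, 2]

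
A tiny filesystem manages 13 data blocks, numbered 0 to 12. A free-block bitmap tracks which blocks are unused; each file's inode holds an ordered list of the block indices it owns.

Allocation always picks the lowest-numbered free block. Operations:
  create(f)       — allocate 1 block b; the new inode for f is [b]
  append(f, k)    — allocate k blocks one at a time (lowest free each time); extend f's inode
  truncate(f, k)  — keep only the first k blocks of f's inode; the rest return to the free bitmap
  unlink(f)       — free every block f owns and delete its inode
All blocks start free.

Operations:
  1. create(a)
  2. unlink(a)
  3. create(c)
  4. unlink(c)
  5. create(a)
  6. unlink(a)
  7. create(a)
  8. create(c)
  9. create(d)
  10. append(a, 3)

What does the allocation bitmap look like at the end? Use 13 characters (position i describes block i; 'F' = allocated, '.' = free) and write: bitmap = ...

  1. create(a)  ⇒  F............  {a→[0]}
  2. unlink(a)  ⇒  .............  {}
  3. create(c)  ⇒  F............  {c→[0]}
  4. unlink(c)  ⇒  .............  {}
  5. create(a)  ⇒  F............  {a→[0]}
  6. unlink(a)  ⇒  .............  {}
  7. create(a)  ⇒  F............  {a→[0]}
  8. create(c)  ⇒  FF...........  {a→[0]; c→[1]}
  9. create(d)  ⇒  FFF..........  {a→[0]; c→[1]; d→[2]}
  10. append(a, 3)  ⇒  FFFFFF.......  {a→[0, 3, 4, 5]; c→[1]; d→[2]}

bitmap = FFFFFF.......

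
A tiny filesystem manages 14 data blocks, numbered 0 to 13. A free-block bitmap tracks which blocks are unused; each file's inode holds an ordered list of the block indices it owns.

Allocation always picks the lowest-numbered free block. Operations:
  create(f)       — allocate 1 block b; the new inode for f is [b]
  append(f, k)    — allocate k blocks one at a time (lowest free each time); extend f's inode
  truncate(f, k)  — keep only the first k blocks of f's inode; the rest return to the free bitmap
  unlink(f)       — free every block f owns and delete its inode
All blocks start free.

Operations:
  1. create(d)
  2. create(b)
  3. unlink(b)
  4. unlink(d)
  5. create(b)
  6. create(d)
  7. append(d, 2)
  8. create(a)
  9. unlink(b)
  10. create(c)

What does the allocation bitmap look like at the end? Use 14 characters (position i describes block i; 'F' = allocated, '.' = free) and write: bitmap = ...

bitmap = FFFFF.........

after create(d) → d:[0]  free=[F.............]
after create(b) → b:[1], d:[0]  free=[FF............]
after unlink(b) → d:[0]  free=[F.............]
after unlink(d) →   free=[..............]
after create(b) → b:[0]  free=[F.............]
after create(d) → b:[0], d:[1]  free=[FF............]
after append(d, 2) → b:[0], d:[1, 2, 3]  free=[FFFF..........]
after create(a) → a:[4], b:[0], d:[1, 2, 3]  free=[FFFFF.........]
after unlink(b) → a:[4], d:[1, 2, 3]  free=[.FFFF.........]
after create(c) → a:[4], c:[0], d:[1, 2, 3]  free=[FFFFF.........]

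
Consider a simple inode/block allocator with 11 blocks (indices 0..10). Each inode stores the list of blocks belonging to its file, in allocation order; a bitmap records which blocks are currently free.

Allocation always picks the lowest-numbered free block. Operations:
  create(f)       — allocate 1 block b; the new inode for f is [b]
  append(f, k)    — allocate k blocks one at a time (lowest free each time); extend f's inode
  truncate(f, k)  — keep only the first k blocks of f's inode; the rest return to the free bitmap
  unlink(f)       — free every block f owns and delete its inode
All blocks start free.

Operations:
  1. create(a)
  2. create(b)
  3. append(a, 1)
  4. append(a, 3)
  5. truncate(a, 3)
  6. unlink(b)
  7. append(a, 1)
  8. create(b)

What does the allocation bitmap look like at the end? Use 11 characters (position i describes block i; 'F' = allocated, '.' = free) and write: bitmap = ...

  1. create(a)  ⇒  F..........  {a→[0]}
  2. create(b)  ⇒  FF.........  {a→[0]; b→[1]}
  3. append(a, 1)  ⇒  FFF........  {a→[0, 2]; b→[1]}
  4. append(a, 3)  ⇒  FFFFFF.....  {a→[0, 2, 3, 4, 5]; b→[1]}
  5. truncate(a, 3)  ⇒  FFFF.......  {a→[0, 2, 3]; b→[1]}
  6. unlink(b)  ⇒  F.FF.......  {a→[0, 2, 3]}
  7. append(a, 1)  ⇒  FFFF.......  {a→[0, 2, 3, 1]}
  8. create(b)  ⇒  FFFFF......  {a→[0, 2, 3, 1]; b→[4]}

bitmap = FFFFF......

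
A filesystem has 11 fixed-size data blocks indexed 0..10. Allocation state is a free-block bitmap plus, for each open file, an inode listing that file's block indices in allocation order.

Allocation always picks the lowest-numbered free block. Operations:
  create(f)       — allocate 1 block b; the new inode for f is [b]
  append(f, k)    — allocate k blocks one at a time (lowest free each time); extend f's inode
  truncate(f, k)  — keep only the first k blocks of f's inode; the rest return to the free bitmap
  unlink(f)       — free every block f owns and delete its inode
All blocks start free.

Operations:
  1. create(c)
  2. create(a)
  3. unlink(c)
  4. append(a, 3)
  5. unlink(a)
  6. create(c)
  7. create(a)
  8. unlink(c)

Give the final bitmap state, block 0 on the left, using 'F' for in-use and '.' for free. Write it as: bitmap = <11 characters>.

  1. create(c)  ⇒  F..........  {c→[0]}
  2. create(a)  ⇒  FF.........  {a→[1]; c→[0]}
  3. unlink(c)  ⇒  .F.........  {a→[1]}
  4. append(a, 3)  ⇒  FFFF.......  {a→[1, 0, 2, 3]}
  5. unlink(a)  ⇒  ...........  {}
  6. create(c)  ⇒  F..........  {c→[0]}
  7. create(a)  ⇒  FF.........  {a→[1]; c→[0]}
  8. unlink(c)  ⇒  .F.........  {a→[1]}

bitmap = .F.........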